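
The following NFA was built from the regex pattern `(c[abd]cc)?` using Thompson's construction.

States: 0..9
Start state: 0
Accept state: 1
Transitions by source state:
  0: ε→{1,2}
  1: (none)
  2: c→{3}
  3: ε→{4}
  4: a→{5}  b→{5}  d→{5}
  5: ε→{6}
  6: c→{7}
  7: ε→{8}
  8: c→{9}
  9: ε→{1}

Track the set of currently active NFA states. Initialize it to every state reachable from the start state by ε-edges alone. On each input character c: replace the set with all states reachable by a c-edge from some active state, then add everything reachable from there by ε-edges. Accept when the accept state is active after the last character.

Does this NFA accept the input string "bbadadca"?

S₀ = ε-closure({0}) = {0,1,2}
'b' @ 1: {}  — no active states
rest 'badadca' ignored (set empty)
end set {} — state 1 not in

Answer: REJECT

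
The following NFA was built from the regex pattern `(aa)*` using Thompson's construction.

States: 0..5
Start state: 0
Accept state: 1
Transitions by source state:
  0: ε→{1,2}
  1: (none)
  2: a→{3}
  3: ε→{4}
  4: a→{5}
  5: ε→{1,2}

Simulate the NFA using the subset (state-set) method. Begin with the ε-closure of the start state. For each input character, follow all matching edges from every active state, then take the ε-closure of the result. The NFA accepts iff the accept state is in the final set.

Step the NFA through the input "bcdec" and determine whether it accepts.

initial (ε-close {0}): {0,1,2}
'b' @ 1: {}  — state set empty
rest 'cdec' ignored (set empty)
final: {}; accept 1 not in set

Answer: REJECT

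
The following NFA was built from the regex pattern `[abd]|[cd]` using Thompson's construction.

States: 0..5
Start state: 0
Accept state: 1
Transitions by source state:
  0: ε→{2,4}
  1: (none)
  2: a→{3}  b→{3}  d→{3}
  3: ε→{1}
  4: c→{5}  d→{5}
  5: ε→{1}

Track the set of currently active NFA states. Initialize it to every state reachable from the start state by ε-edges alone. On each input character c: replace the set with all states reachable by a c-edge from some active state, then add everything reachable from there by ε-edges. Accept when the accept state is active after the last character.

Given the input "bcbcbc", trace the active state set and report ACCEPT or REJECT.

Answer: REJECT

Derivation:
start: ε-closure({0}) = {0,2,4}
'b' @ 1: {1,3}  (accept∈set)
'c' @ 2: {}  — state set empty
rest 'bcbc' ignored (set empty)
final: {}; accept 1 not in set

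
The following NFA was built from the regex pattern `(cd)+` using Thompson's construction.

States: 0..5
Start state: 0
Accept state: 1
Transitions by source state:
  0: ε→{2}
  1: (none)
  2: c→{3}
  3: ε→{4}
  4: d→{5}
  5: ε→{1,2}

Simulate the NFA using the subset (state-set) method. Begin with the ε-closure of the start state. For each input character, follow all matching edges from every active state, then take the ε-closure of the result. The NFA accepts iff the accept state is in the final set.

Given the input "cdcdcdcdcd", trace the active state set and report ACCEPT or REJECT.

S₀ = ε-closure({0}) = {0,2}
'c' @ 1: {3,4}
'd' @ 2: {1,2,5}  [accepting]
'c' @ 3: {3,4}
'd' @ 4: {1,2,5}  [accepting]
'c' @ 5: {3,4}
'd' @ 6: {1,2,5}  [accepting]
'c' @ 7: {3,4}
'd' @ 8: {1,2,5}  [accepting]
'c' @ 9: {3,4}
'd' @ 10: {1,2,5}  [accepting]
final: {1,2,5}; accept 1 in set

Answer: ACCEPT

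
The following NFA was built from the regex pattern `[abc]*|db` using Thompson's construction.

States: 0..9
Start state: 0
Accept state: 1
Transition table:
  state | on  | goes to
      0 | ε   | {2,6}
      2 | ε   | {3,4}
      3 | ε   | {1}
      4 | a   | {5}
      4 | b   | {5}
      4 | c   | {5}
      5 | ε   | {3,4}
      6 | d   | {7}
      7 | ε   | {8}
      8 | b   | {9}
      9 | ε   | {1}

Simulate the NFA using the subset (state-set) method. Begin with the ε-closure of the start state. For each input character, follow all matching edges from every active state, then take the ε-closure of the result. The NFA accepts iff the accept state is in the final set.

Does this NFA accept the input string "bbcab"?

start: ε-closure({0}) = {0,1,2,3,4,6}
'b' @ 1: {1,3,4,5}  ✓accept
'b' @ 2: {1,3,4,5}  ✓accept
'c' @ 3: {1,3,4,5}  ✓accept
'a' @ 4: {1,3,4,5}  ✓accept
'b' @ 5: {1,3,4,5}  ✓accept
end set {1,3,4,5} — state 1 in

Answer: ACCEPT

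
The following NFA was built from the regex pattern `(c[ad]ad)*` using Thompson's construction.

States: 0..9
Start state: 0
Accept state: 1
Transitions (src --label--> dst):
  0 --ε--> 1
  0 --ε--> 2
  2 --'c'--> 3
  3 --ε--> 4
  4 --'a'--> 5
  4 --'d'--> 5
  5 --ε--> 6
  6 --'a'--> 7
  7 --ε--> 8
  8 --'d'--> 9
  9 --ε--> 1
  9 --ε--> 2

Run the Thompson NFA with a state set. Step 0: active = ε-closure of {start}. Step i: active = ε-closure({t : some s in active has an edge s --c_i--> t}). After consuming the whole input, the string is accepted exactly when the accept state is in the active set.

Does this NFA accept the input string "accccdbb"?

Answer: REJECT

Derivation:
initial (ε-close {0}): {0,1,2}
'a' @ 1: {}  — no active states
rest 'ccccdbb' ignored (set empty)
end set {} — state 1 not in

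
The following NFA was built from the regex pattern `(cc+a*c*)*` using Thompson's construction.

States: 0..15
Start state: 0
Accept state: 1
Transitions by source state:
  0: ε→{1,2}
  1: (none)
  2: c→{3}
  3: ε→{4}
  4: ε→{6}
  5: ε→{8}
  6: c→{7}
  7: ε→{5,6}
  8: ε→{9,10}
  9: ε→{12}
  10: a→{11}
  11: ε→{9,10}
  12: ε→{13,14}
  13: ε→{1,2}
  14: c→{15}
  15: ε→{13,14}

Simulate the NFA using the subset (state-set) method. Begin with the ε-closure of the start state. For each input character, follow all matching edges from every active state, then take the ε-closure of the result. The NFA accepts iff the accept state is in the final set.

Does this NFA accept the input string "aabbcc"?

Answer: REJECT

Derivation:
initial (ε-close {0}): {0,1,2}
'a' @ 1: {}  — dead — no transitions
rest 'abbcc' ignored (set empty)
final: {}; accept 1 not in set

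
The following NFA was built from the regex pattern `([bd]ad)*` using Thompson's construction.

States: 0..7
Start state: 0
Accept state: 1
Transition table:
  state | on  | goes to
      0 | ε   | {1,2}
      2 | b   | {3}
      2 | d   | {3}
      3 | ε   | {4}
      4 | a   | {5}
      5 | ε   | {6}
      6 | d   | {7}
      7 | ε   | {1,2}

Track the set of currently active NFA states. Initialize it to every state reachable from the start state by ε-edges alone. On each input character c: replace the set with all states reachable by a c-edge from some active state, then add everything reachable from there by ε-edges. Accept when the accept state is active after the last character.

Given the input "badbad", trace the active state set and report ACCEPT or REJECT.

initial (ε-close {0}): {0,1,2}
'b' @ 1: {3,4}
'a' @ 2: {5,6}
'd' @ 3: {1,2,7}  ✓accept
'b' @ 4: {3,4}
'a' @ 5: {5,6}
'd' @ 6: {1,2,7}  ✓accept
end set {1,2,7} — state 1 in

Answer: ACCEPT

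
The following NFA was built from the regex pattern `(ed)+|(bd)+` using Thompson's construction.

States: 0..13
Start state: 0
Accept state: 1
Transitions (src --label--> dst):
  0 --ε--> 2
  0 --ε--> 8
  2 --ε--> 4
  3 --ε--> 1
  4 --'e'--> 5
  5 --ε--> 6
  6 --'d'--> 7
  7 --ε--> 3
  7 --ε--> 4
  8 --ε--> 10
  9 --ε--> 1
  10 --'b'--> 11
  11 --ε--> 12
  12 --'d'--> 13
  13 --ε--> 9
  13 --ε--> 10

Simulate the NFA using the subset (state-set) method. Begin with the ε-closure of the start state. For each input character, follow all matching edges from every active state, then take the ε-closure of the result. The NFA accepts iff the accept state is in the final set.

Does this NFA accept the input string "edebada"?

Answer: REJECT

Derivation:
S₀ = ε-closure({0}) = {0,2,4,8,10}
'e' @ 1: {5,6}
'd' @ 2: {1,3,4,7}  (accept∈set)
'e' @ 3: {5,6}
'b' @ 4: {}  — no active states
rest 'ada' ignored (set empty)
after full input: {}  (accept=1 not in)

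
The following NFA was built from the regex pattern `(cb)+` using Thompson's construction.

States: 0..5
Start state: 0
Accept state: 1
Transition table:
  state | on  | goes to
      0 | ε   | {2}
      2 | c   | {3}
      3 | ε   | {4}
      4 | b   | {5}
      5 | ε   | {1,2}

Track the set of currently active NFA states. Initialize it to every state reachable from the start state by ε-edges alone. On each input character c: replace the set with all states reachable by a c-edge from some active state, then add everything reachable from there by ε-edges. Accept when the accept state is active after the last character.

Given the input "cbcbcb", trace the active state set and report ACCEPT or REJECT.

start: ε-closure({0}) = {0,2}
'c' @ 1: {3,4}
'b' @ 2: {1,2,5}  (accept∈set)
'c' @ 3: {3,4}
'b' @ 4: {1,2,5}  (accept∈set)
'c' @ 5: {3,4}
'b' @ 6: {1,2,5}  (accept∈set)
after full input: {1,2,5}  (accept=1 in)

Answer: ACCEPT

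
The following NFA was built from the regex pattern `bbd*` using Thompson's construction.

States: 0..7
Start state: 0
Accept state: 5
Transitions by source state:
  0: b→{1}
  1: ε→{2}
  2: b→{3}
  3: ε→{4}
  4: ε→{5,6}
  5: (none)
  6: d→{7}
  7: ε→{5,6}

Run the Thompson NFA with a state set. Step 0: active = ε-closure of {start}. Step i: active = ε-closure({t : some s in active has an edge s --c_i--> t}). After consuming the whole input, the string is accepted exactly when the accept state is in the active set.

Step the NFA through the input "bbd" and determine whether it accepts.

Answer: ACCEPT

Steps:
initial (ε-close {0}): {0}
'b' @ 1: {1,2}
'b' @ 2: {3,4,5,6}  (accept∈set)
'd' @ 3: {5,6,7}  (accept∈set)
final: {5,6,7}; accept 5 in set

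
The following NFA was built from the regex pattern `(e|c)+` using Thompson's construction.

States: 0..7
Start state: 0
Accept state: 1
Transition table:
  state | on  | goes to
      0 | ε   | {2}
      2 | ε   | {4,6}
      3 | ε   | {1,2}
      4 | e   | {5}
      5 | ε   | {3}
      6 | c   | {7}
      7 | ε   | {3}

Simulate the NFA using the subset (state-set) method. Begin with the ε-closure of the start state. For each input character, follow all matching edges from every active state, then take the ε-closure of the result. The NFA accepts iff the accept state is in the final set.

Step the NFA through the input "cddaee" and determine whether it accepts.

Answer: REJECT

Trace:
S₀ = ε-closure({0}) = {0,2,4,6}
'c' @ 1: {1,2,3,4,6,7}  (accept∈set)
'd' @ 2: {}  — no active states
rest 'daee' ignored (set empty)
after full input: {}  (accept=1 not in)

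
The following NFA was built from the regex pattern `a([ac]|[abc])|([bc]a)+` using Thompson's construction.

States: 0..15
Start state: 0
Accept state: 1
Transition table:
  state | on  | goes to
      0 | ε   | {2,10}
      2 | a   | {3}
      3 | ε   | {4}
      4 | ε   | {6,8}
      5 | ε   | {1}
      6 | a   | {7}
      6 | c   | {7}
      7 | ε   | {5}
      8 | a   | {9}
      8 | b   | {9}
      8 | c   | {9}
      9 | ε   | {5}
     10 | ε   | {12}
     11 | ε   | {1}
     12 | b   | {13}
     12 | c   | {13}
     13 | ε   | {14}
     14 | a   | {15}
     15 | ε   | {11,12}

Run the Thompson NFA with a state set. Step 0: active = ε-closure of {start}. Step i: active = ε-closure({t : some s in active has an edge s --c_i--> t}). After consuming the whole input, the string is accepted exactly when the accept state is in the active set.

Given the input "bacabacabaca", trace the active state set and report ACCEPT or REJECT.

S₀ = ε-closure({0}) = {0,2,10,12}
'b' @ 1: {13,14}
'a' @ 2: {1,11,12,15}  [accepting]
'c' @ 3: {13,14}
'a' @ 4: {1,11,12,15}  [accepting]
'b' @ 5: {13,14}
'a' @ 6: {1,11,12,15}  [accepting]
'c' @ 7: {13,14}
'a' @ 8: {1,11,12,15}  [accepting]
'b' @ 9: {13,14}
'a' @ 10: {1,11,12,15}  [accepting]
'c' @ 11: {13,14}
'a' @ 12: {1,11,12,15}  [accepting]
after full input: {1,11,12,15}  (accept=1 in)

Answer: ACCEPT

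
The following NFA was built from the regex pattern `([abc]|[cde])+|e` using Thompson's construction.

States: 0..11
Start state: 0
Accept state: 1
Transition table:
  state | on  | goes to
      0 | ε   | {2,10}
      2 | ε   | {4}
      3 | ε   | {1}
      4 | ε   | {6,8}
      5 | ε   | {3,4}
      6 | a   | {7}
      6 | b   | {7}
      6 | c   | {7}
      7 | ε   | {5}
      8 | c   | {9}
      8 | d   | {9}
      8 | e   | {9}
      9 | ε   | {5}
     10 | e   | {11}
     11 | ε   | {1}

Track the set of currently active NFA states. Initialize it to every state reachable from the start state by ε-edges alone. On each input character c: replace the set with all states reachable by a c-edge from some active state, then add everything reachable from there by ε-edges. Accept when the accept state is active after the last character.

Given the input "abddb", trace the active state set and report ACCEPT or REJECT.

initial (ε-close {0}): {0,2,4,6,8,10}
'a' @ 1: {1,3,4,5,6,7,8}  (accept∈set)
'b' @ 2: {1,3,4,5,6,7,8}  (accept∈set)
'd' @ 3: {1,3,4,5,6,8,9}  (accept∈set)
'd' @ 4: {1,3,4,5,6,8,9}  (accept∈set)
'b' @ 5: {1,3,4,5,6,7,8}  (accept∈set)
after full input: {1,3,4,5,6,7,8}  (accept=1 in)

Answer: ACCEPT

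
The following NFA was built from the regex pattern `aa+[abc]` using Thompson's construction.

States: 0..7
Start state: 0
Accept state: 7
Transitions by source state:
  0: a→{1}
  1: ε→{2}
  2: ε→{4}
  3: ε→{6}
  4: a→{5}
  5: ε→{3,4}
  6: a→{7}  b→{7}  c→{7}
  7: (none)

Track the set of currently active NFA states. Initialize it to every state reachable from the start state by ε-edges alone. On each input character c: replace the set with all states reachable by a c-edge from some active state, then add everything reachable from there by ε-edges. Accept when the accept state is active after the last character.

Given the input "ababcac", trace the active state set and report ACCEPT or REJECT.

initial (ε-close {0}): {0}
'a' @ 1: {1,2,4}
'b' @ 2: {}  — no active states
rest 'abcac' ignored (set empty)
after full input: {}  (accept=7 not in)

Answer: REJECT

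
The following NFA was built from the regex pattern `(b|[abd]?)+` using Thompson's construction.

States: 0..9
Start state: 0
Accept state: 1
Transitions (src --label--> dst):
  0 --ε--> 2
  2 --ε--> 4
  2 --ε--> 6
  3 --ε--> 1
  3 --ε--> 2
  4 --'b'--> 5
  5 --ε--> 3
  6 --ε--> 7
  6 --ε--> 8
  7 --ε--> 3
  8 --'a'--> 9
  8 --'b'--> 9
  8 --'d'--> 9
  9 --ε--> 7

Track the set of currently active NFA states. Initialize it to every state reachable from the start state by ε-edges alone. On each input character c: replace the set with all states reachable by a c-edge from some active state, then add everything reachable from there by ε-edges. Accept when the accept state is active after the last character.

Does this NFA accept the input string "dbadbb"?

start: ε-closure({0}) = {0,1,2,3,4,6,7,8}
'd' @ 1: {1,2,3,4,6,7,8,9}  [accepting]
'b' @ 2: {1,2,3,4,5,6,7,8,9}  [accepting]
'a' @ 3: {1,2,3,4,6,7,8,9}  [accepting]
'd' @ 4: {1,2,3,4,6,7,8,9}  [accepting]
'b' @ 5: {1,2,3,4,5,6,7,8,9}  [accepting]
'b' @ 6: {1,2,3,4,5,6,7,8,9}  [accepting]
final: {1,2,3,4,5,6,7,8,9}; accept 1 in set

Answer: ACCEPT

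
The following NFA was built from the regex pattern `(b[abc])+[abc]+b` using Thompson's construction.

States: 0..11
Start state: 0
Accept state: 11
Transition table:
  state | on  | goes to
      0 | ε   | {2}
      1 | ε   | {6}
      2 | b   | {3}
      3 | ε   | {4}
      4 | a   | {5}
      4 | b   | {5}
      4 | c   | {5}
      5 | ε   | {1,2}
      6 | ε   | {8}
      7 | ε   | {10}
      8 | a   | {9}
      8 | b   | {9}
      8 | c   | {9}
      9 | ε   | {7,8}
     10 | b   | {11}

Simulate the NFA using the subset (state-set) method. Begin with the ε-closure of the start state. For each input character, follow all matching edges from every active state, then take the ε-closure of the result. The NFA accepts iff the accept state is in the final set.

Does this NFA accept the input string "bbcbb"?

Answer: ACCEPT

Trace:
initial (ε-close {0}): {0,2}
'b' @ 1: {3,4}
'b' @ 2: {1,2,5,6,8}
'c' @ 3: {7,8,9,10}
'b' @ 4: {7,8,9,10,11}  [accepting]
'b' @ 5: {7,8,9,10,11}  [accepting]
after full input: {7,8,9,10,11}  (accept=11 in)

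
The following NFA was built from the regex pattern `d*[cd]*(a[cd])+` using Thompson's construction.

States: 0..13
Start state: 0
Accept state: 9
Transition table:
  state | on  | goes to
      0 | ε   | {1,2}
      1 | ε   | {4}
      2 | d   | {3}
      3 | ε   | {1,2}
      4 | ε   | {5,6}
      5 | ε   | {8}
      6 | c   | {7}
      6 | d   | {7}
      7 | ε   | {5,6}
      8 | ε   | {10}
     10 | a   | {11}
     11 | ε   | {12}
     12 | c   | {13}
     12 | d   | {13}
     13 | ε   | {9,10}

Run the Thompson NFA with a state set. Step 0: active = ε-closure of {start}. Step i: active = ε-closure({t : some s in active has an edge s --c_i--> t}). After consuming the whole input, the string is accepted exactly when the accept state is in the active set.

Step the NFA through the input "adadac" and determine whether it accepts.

S₀ = ε-closure({0}) = {0,1,2,4,5,6,8,10}
'a' @ 1: {11,12}
'd' @ 2: {9,10,13}  (accept∈set)
'a' @ 3: {11,12}
'd' @ 4: {9,10,13}  (accept∈set)
'a' @ 5: {11,12}
'c' @ 6: {9,10,13}  (accept∈set)
after full input: {9,10,13}  (accept=9 in)

Answer: ACCEPT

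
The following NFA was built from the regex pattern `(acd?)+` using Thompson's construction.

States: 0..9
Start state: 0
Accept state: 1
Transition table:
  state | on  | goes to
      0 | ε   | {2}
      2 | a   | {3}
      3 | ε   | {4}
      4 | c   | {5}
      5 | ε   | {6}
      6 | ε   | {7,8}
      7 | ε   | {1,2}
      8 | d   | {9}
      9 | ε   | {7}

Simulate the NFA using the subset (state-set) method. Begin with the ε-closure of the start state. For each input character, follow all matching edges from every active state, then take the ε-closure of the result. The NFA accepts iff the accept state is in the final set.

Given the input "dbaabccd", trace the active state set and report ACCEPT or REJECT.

initial (ε-close {0}): {0,2}
'd' @ 1: {}  — state set empty
rest 'baabccd' ignored (set empty)
final: {}; accept 1 not in set

Answer: REJECT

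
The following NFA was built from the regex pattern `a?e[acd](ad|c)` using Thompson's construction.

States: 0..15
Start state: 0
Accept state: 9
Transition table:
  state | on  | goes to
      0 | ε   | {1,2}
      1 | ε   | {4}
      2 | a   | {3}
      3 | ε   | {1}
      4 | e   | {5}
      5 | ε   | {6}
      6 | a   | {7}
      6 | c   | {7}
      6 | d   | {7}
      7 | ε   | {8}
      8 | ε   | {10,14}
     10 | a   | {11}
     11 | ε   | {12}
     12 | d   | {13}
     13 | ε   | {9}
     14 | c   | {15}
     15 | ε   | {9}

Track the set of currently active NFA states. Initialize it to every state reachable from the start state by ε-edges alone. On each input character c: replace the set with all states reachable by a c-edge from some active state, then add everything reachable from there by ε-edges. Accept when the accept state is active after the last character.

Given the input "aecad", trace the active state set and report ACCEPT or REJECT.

initial (ε-close {0}): {0,1,2,4}
'a' @ 1: {1,3,4}
'e' @ 2: {5,6}
'c' @ 3: {7,8,10,14}
'a' @ 4: {11,12}
'd' @ 5: {9,13}  ✓accept
final: {9,13}; accept 9 in set

Answer: ACCEPT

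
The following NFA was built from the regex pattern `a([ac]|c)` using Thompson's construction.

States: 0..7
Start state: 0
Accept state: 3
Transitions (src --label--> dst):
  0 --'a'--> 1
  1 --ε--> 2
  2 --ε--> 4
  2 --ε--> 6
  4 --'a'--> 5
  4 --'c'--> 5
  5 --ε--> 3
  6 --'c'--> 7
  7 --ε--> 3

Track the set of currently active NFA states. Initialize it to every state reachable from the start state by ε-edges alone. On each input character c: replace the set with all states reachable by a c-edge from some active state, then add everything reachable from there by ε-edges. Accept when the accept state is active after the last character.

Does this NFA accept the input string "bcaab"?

Answer: REJECT

Steps:
initial (ε-close {0}): {0}
'b' @ 1: {}  — no active states
rest 'caab' ignored (set empty)
end set {} — state 3 not in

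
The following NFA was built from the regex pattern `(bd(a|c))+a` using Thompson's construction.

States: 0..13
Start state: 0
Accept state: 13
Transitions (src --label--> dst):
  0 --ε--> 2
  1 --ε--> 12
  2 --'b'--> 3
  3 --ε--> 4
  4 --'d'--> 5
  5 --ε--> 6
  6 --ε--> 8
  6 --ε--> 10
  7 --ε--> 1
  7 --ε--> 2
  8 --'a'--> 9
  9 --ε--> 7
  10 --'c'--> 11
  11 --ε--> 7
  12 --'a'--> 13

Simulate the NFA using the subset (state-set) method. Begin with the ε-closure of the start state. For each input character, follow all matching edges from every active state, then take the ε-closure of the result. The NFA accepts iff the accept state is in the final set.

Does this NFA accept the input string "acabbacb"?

Answer: REJECT

Derivation:
S₀ = ε-closure({0}) = {0,2}
'a' @ 1: {}  — state set empty
rest 'cabbacb' ignored (set empty)
end set {} — state 13 not in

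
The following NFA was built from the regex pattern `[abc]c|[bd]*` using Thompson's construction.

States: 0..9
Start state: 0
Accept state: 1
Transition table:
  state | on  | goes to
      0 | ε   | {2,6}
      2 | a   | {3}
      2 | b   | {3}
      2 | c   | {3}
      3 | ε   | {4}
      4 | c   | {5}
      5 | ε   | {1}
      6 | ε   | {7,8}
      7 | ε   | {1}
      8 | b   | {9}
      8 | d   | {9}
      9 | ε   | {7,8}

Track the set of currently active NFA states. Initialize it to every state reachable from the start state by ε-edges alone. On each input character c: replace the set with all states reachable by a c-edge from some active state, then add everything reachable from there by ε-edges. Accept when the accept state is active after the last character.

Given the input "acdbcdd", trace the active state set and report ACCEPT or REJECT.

initial (ε-close {0}): {0,1,2,6,7,8}
'a' @ 1: {3,4}
'c' @ 2: {1,5}  [accepting]
'd' @ 3: {}  — state set empty
rest 'bcdd' ignored (set empty)
final: {}; accept 1 not in set

Answer: REJECT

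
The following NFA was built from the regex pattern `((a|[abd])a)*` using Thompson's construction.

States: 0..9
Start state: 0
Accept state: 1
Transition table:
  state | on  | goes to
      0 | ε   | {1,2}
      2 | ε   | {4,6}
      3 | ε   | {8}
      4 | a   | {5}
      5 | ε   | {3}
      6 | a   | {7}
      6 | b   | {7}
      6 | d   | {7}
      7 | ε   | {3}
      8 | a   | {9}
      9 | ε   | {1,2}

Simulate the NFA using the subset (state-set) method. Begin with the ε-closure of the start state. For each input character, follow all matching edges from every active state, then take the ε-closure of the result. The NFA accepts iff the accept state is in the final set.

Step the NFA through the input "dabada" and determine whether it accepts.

S₀ = ε-closure({0}) = {0,1,2,4,6}
'd' @ 1: {3,7,8}
'a' @ 2: {1,2,4,6,9}  ✓accept
'b' @ 3: {3,7,8}
'a' @ 4: {1,2,4,6,9}  ✓accept
'd' @ 5: {3,7,8}
'a' @ 6: {1,2,4,6,9}  ✓accept
final: {1,2,4,6,9}; accept 1 in set

Answer: ACCEPT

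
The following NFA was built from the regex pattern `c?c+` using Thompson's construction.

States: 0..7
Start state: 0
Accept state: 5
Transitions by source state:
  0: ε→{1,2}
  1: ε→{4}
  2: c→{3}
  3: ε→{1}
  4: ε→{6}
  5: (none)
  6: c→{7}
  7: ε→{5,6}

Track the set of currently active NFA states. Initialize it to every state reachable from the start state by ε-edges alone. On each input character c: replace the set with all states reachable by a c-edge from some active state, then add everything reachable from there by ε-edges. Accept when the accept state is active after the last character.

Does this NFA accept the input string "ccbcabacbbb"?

initial (ε-close {0}): {0,1,2,4,6}
'c' @ 1: {1,3,4,5,6,7}  [accepting]
'c' @ 2: {5,6,7}  [accepting]
'b' @ 3: {}  — no active states
rest 'cabacbbb' ignored (set empty)
end set {} — state 5 not in

Answer: REJECT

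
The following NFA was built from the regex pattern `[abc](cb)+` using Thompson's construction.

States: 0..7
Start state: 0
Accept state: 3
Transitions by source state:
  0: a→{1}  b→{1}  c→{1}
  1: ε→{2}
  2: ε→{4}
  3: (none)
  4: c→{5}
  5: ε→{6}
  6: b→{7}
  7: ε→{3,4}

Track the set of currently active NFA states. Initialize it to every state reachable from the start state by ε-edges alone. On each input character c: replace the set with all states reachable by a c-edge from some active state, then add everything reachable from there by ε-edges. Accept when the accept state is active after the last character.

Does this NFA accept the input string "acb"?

Answer: ACCEPT

Trace:
initial (ε-close {0}): {0}
'a' @ 1: {1,2,4}
'c' @ 2: {5,6}
'b' @ 3: {3,4,7}  (accept∈set)
final: {3,4,7}; accept 3 in set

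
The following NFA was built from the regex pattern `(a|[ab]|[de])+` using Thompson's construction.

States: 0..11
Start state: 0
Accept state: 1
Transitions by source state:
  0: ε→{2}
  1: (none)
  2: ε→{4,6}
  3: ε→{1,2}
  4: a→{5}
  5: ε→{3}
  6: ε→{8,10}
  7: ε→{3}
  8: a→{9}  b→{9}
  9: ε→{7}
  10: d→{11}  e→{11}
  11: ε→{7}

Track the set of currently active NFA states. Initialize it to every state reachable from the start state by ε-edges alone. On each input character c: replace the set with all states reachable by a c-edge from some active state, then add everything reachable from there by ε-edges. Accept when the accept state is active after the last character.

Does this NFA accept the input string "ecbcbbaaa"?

Answer: REJECT

Derivation:
start: ε-closure({0}) = {0,2,4,6,8,10}
'e' @ 1: {1,2,3,4,6,7,8,10,11}  [accepting]
'c' @ 2: {}  — dead — no transitions
rest 'bcbbaaa' ignored (set empty)
after full input: {}  (accept=1 not in)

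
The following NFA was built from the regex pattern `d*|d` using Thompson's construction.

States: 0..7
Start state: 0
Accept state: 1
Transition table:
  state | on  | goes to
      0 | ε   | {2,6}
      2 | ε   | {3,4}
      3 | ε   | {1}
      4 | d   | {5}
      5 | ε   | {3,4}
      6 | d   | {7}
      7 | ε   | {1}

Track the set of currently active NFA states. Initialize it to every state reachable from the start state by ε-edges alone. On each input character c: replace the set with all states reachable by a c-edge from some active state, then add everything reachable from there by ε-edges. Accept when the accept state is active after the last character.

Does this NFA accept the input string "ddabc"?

initial (ε-close {0}): {0,1,2,3,4,6}
'd' @ 1: {1,3,4,5,7}  ✓accept
'd' @ 2: {1,3,4,5}  ✓accept
'a' @ 3: {}  — dead — no transitions
rest 'bc' ignored (set empty)
after full input: {}  (accept=1 not in)

Answer: REJECT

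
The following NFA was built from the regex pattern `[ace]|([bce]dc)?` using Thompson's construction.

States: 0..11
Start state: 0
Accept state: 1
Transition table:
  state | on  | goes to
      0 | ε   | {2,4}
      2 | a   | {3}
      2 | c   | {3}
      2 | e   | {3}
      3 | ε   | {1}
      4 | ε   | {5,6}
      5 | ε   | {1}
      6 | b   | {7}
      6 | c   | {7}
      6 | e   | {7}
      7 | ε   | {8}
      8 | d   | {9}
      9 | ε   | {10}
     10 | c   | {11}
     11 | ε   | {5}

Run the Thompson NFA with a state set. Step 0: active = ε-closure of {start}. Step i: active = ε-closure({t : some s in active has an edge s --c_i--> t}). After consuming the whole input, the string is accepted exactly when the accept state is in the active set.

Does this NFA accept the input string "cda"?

S₀ = ε-closure({0}) = {0,1,2,4,5,6}
'c' @ 1: {1,3,7,8}  (accept∈set)
'd' @ 2: {9,10}
'a' @ 3: {}  — state set empty
after full input: {}  (accept=1 not in)

Answer: REJECT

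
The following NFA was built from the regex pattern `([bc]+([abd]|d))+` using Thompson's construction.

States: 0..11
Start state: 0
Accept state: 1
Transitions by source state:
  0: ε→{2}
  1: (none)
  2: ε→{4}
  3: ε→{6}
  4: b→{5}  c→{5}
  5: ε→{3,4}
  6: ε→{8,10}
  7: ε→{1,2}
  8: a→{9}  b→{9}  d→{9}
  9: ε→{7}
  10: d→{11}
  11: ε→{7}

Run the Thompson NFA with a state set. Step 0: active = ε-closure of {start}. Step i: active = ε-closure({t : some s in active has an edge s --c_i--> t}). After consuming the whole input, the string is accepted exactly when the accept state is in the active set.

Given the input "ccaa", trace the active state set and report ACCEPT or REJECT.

Answer: REJECT

Derivation:
start: ε-closure({0}) = {0,2,4}
'c' @ 1: {3,4,5,6,8,10}
'c' @ 2: {3,4,5,6,8,10}
'a' @ 3: {1,2,4,7,9}  [accepting]
'a' @ 4: {}  — dead — no transitions
end set {} — state 1 not in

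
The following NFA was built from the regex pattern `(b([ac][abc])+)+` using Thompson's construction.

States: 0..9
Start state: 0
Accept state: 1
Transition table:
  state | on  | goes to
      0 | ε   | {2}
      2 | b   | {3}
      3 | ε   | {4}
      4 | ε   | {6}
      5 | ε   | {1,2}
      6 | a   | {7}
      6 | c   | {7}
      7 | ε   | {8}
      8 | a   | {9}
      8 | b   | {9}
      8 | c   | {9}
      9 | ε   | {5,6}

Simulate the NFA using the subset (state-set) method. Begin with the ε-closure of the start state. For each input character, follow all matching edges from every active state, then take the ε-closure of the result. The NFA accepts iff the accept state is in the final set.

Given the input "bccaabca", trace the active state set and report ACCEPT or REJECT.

Answer: ACCEPT

Trace:
S₀ = ε-closure({0}) = {0,2}
'b' @ 1: {3,4,6}
'c' @ 2: {7,8}
'c' @ 3: {1,2,5,6,9}  [accepting]
'a' @ 4: {7,8}
'a' @ 5: {1,2,5,6,9}  [accepting]
'b' @ 6: {3,4,6}
'c' @ 7: {7,8}
'a' @ 8: {1,2,5,6,9}  [accepting]
after full input: {1,2,5,6,9}  (accept=1 in)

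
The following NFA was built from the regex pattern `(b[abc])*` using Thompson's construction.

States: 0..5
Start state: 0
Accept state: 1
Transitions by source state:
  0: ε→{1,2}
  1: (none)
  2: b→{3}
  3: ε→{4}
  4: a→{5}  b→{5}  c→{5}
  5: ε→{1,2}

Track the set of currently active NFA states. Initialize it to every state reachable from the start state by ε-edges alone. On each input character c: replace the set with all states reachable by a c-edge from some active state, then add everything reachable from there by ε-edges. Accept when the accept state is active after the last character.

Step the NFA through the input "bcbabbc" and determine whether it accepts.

initial (ε-close {0}): {0,1,2}
'b' @ 1: {3,4}
'c' @ 2: {1,2,5}  (accept∈set)
'b' @ 3: {3,4}
'a' @ 4: {1,2,5}  (accept∈set)
'b' @ 5: {3,4}
'b' @ 6: {1,2,5}  (accept∈set)
'c' @ 7: {}  — state set empty
end set {} — state 1 not in

Answer: REJECT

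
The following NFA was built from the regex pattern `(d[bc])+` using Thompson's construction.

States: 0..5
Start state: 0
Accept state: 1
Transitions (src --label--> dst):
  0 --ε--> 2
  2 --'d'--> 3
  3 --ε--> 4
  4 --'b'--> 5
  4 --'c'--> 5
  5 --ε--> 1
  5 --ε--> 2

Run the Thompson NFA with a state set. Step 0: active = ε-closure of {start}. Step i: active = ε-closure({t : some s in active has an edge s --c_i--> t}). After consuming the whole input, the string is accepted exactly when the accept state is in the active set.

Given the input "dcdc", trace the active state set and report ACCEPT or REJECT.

Answer: ACCEPT

Derivation:
S₀ = ε-closure({0}) = {0,2}
'd' @ 1: {3,4}
'c' @ 2: {1,2,5}  [accepting]
'd' @ 3: {3,4}
'c' @ 4: {1,2,5}  [accepting]
after full input: {1,2,5}  (accept=1 in)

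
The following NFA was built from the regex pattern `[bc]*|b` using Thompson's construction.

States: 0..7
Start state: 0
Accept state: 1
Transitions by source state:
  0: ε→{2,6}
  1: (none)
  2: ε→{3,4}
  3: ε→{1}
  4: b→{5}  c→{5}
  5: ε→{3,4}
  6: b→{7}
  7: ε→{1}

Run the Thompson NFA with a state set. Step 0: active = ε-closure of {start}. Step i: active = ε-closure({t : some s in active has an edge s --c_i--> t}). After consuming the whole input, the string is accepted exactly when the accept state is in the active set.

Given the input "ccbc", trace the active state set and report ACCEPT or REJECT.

Answer: ACCEPT

Derivation:
S₀ = ε-closure({0}) = {0,1,2,3,4,6}
'c' @ 1: {1,3,4,5}  ✓accept
'c' @ 2: {1,3,4,5}  ✓accept
'b' @ 3: {1,3,4,5}  ✓accept
'c' @ 4: {1,3,4,5}  ✓accept
after full input: {1,3,4,5}  (accept=1 in)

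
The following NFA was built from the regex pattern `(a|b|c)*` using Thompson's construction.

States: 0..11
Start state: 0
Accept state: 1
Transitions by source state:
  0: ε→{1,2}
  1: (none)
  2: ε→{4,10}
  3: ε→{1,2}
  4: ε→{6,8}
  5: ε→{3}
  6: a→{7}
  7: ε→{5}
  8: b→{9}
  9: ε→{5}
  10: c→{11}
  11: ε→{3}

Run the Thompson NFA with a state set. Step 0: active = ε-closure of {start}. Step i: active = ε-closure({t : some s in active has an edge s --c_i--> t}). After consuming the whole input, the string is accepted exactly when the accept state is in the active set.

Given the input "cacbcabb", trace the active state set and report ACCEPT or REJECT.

Answer: ACCEPT

Steps:
S₀ = ε-closure({0}) = {0,1,2,4,6,8,10}
'c' @ 1: {1,2,3,4,6,8,10,11}  (accept∈set)
'a' @ 2: {1,2,3,4,5,6,7,8,10}  (accept∈set)
'c' @ 3: {1,2,3,4,6,8,10,11}  (accept∈set)
'b' @ 4: {1,2,3,4,5,6,8,9,10}  (accept∈set)
'c' @ 5: {1,2,3,4,6,8,10,11}  (accept∈set)
'a' @ 6: {1,2,3,4,5,6,7,8,10}  (accept∈set)
'b' @ 7: {1,2,3,4,5,6,8,9,10}  (accept∈set)
'b' @ 8: {1,2,3,4,5,6,8,9,10}  (accept∈set)
end set {1,2,3,4,5,6,8,9,10} — state 1 in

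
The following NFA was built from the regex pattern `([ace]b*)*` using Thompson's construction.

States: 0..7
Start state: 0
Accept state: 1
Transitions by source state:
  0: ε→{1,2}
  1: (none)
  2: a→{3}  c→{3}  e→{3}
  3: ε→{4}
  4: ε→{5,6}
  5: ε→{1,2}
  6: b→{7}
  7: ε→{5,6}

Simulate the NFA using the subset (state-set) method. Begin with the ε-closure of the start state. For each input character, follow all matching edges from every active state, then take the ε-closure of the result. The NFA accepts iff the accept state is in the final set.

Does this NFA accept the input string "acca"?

Answer: ACCEPT

Trace:
start: ε-closure({0}) = {0,1,2}
'a' @ 1: {1,2,3,4,5,6}  (accept∈set)
'c' @ 2: {1,2,3,4,5,6}  (accept∈set)
'c' @ 3: {1,2,3,4,5,6}  (accept∈set)
'a' @ 4: {1,2,3,4,5,6}  (accept∈set)
after full input: {1,2,3,4,5,6}  (accept=1 in)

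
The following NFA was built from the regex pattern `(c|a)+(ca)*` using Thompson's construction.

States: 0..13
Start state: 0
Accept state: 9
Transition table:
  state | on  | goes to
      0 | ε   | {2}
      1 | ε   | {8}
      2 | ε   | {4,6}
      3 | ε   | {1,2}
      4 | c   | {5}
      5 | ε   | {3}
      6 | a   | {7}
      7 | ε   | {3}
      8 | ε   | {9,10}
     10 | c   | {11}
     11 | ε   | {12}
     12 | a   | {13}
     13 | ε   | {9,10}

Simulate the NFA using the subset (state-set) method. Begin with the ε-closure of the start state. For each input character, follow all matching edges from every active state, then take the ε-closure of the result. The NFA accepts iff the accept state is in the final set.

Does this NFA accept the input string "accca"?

initial (ε-close {0}): {0,2,4,6}
'a' @ 1: {1,2,3,4,6,7,8,9,10}  (accept∈set)
'c' @ 2: {1,2,3,4,5,6,8,9,10,11,12}  (accept∈set)
'c' @ 3: {1,2,3,4,5,6,8,9,10,11,12}  (accept∈set)
'c' @ 4: {1,2,3,4,5,6,8,9,10,11,12}  (accept∈set)
'a' @ 5: {1,2,3,4,6,7,8,9,10,13}  (accept∈set)
end set {1,2,3,4,6,7,8,9,10,13} — state 9 in

Answer: ACCEPT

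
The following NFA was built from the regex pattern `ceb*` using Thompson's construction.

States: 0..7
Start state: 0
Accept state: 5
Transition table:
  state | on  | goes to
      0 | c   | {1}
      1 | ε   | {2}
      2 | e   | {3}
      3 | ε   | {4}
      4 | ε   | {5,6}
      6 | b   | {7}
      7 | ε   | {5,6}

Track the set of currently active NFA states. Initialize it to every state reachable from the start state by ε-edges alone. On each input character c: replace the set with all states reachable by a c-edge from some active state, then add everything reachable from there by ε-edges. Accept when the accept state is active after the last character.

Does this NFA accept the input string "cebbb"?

initial (ε-close {0}): {0}
'c' @ 1: {1,2}
'e' @ 2: {3,4,5,6}  (accept∈set)
'b' @ 3: {5,6,7}  (accept∈set)
'b' @ 4: {5,6,7}  (accept∈set)
'b' @ 5: {5,6,7}  (accept∈set)
final: {5,6,7}; accept 5 in set

Answer: ACCEPT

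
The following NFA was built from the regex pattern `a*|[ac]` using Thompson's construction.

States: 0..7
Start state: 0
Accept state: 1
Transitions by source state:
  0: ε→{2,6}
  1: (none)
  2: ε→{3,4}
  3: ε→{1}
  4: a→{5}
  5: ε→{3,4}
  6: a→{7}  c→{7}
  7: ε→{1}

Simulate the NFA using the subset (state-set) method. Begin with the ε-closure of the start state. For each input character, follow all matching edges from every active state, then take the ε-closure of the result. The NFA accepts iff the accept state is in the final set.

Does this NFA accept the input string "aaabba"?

Answer: REJECT

Derivation:
initial (ε-close {0}): {0,1,2,3,4,6}
'a' @ 1: {1,3,4,5,7}  [accepting]
'a' @ 2: {1,3,4,5}  [accepting]
'a' @ 3: {1,3,4,5}  [accepting]
'b' @ 4: {}  — no active states
rest 'ba' ignored (set empty)
final: {}; accept 1 not in set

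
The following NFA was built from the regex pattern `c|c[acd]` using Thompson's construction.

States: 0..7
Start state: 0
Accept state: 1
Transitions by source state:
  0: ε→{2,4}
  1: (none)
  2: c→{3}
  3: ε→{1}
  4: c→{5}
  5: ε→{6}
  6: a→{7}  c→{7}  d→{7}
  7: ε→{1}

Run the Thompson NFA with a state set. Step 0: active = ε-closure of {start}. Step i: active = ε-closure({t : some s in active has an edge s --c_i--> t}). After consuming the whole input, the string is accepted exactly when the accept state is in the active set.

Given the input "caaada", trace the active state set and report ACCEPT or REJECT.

start: ε-closure({0}) = {0,2,4}
'c' @ 1: {1,3,5,6}  [accepting]
'a' @ 2: {1,7}  [accepting]
'a' @ 3: {}  — state set empty
rest 'ada' ignored (set empty)
end set {} — state 1 not in

Answer: REJECT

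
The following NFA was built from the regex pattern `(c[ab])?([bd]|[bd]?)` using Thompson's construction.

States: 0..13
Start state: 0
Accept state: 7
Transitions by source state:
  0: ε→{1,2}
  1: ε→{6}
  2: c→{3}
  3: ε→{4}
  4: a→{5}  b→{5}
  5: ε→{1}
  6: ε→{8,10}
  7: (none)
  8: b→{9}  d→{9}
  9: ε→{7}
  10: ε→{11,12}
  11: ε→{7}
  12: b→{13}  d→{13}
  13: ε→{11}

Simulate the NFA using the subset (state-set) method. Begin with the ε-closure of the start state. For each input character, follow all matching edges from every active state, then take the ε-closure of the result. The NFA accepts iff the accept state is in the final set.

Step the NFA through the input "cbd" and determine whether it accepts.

Answer: ACCEPT

Derivation:
start: ε-closure({0}) = {0,1,2,6,7,8,10,11,12}
'c' @ 1: {3,4}
'b' @ 2: {1,5,6,7,8,10,11,12}  ✓accept
'd' @ 3: {7,9,11,13}  ✓accept
final: {7,9,11,13}; accept 7 in set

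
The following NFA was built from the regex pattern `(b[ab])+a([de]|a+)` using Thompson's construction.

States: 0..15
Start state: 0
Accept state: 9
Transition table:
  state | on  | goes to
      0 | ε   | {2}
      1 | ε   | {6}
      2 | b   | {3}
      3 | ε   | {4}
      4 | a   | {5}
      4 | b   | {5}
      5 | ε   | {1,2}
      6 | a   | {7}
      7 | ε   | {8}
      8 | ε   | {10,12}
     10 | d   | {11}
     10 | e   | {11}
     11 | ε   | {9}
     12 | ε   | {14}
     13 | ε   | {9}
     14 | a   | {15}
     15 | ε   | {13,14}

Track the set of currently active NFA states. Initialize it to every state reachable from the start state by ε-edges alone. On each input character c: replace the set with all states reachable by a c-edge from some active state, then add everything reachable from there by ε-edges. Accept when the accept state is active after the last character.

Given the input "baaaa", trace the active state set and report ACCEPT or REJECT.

initial (ε-close {0}): {0,2}
'b' @ 1: {3,4}
'a' @ 2: {1,2,5,6}
'a' @ 3: {7,8,10,12,14}
'a' @ 4: {9,13,14,15}  [accepting]
'a' @ 5: {9,13,14,15}  [accepting]
final: {9,13,14,15}; accept 9 in set

Answer: ACCEPT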